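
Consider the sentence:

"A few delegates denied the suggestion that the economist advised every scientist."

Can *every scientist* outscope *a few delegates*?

No

*every scientist* is embedded in the complex NP *the suggestion that the economist advised every scientist*.
The complex NP is opaque for QR — the quantifier is frozen inside the noun's complement.
*every scientist* > *a few delegates* would require crossing that boundary, which is illicit.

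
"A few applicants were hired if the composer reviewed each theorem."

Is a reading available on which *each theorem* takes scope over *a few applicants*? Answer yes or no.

No

Structurally, *each theorem* is inside the adjunct clause *if the composer reviewed each theorem*.
Scope out of an adjunct clause is unavailable: QR respects the adjunct-island constraint.
Hence only narrow scope for *each theorem* (under *a few applicants*) survives.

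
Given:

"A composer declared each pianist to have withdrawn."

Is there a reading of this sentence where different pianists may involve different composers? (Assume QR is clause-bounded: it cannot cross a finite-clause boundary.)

This is the *each pianist* > *a composer* reading.
This is an ECM construction: *each pianist* is the infinitival subject, Case-marked by the matrix verb, and the infinitive is transparent for QR.
Nothing blocks QR of the lower DP to a position above the higher one, so inverse scope is available.

Yes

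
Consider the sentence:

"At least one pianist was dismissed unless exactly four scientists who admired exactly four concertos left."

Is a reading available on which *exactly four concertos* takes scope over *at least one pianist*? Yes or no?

*exactly four concertos* is embedded in the relative clause *who admired exactly four concertos*, which is itself inside the adjunct *unless exactly four scientists who admired exactly four concertos left*.
Two island boundaries intervene — the relative clause and the adjunct. Either alone would block QR.
*exactly four concertos* is confined to the island and cannot take scope over *at least one pianist*.

No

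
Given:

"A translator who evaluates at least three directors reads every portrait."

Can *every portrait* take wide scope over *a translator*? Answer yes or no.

Yes

*every portrait* sits in the matrix clause, not in the relative clause on *a translator*.
Ordinary QR to a clause-peripheral position gives the wide-scope LF for the lower DP.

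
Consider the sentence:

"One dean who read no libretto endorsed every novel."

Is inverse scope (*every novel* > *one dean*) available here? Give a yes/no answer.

Yes

*every novel* is a matrix argument; only *one dean* is modified by the relative clause *who read no libretto*, so the RC island is irrelevant to the target quantifier.
Since no island is crossed, the inverse ordering is licensed alongside surface scope.
So *every novel* > *one dean* is among the available readings.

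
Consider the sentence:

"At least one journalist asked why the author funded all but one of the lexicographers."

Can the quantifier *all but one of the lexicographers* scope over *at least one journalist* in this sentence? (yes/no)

The target quantifier *all but one of the lexicographers* is part of the embedded question *why the author funded all but one of the lexicographers*.
Embedded wh-clauses are opaque for QR, so the quantifier stays inside the question.
*all but one of the lexicographers* > *at least one journalist* would require crossing that boundary, which is illicit.

No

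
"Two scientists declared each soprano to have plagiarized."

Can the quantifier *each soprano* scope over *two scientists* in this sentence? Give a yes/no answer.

ECM infinitives lack a CP barrier, so *each soprano* can QR over the matrix subject *two scientists*.
Since no island is crossed, the inverse ordering is licensed alongside surface scope.

Yes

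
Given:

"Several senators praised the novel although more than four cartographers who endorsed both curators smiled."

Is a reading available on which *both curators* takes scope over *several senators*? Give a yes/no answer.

*both curators* occurs within the relative clause *who endorsed both curators*, which is itself inside the adjunct *although more than four cartographers who endorsed both curators smiled*.
Both the relative clause and the enclosing adjunct are scope islands; QR cannot cross either.
*both curators* > *several senators* would require crossing that boundary, which is illicit.

No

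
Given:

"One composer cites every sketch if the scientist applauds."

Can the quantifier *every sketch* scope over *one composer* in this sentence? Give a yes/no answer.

Yes

Neither queried DP is inside the adjunct, so the adjunct-island constraint does not apply.
Nothing blocks QR of the lower DP to a position above the higher one, so inverse scope is available.
The sentence is scopally ambiguous between *one composer* > *every sketch* and *every sketch* > *one composer*.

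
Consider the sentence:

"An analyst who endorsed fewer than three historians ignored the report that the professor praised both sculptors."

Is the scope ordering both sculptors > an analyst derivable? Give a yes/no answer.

No

The target quantifier *both sculptors* is part of the complex NP *the report that the professor praised both sculptors*.
Since the clause is the complement of a nominal head, the CNPC blocks scope extraction.
So the wide-scope reading for *both sculptors* is blocked.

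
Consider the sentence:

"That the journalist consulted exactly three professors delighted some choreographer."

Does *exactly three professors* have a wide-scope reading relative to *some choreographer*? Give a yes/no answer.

The DP *exactly three professors* is contained in the sentential subject *that the journalist consulted exactly three professors*.
Sentential subjects are islands: a quantifier inside the subject clause cannot raise over the matrix predicate.
*exactly three professors* is confined to the island and cannot take scope over *some choreographer*.

No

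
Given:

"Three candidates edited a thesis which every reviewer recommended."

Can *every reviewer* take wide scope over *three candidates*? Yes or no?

No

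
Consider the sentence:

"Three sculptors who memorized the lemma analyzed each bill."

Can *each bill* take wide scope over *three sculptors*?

Yes

*each bill* is a matrix argument; only *three sculptors* is modified by the relative clause *who memorized the lemma*, so the RC island is irrelevant to the target quantifier.
With no island boundary between them, the object can take inverse scope over the subject via ordinary QR within the clause.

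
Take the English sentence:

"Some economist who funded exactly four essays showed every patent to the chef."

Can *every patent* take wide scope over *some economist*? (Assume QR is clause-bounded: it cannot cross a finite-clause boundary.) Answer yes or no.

Yes

*every patent* is a matrix argument; only *some economist* is modified by the relative clause *who funded exactly four essays*, so the RC island is irrelevant to the target quantifier.
Ordinary QR to a clause-peripheral position gives the wide-scope LF for the lower DP.
Both orderings are possible: *some economist* > *every patent* and *every patent* > *some economist*.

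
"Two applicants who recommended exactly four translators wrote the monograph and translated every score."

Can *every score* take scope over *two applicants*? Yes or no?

No

*every score* sits inside one conjunct of the coordinate structure (*translated every score*).
A quantifier cannot raise out of one conjunct of a coordination across the whole coordinate structure — the CSC applies to QR.
So *every score* cannot raise high enough to outscope *two applicants*; only the surface ordering *two applicants* > *every score* is available.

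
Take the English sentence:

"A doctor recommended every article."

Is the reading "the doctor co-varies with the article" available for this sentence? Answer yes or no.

The described interpretation is the *every article* > *a doctor* scoping.
*every article* and *a doctor* are in the same minimal clause.
No island intervenes, so both surface and inverse scope are derivable.

Yes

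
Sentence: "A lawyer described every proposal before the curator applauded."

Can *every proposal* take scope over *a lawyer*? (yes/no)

Yes

Although there is an adjunct clause, *every proposal* is in the main clause, not inside the adjunct.
Clause-internal QR can adjoin the lower DP above the subject, yielding the inverse reading.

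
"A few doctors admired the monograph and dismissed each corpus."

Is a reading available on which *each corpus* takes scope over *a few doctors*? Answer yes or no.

*each corpus* is embedded in one conjunct of the coordinate structure (*dismissed each corpus*).
QR out of a conjunct would have to apply non-ATB, which the CSC forbids.
*each corpus* > *a few doctors* would require crossing that boundary, which is illicit.

No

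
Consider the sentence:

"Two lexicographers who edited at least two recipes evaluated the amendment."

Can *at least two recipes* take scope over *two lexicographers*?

No

The target quantifier *at least two recipes* is part of the relative clause *who edited at least two recipes*.
Relative clauses block scope extraction: QR cannot target a position outside the modified NP.
So *at least two recipes* cannot raise high enough to outscope *two lexicographers*; only the surface ordering *two lexicographers* > *at least two recipes* is available.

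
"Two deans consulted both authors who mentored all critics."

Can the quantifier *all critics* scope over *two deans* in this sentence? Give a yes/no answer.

No

*all critics* sits inside the relative clause *who mentored all critics* modifying *both authors*.
QR out of a relative clause is ruled out by the relative-clause island constraint.
There is no licit LF on which *all critics* c-commands *two deans*.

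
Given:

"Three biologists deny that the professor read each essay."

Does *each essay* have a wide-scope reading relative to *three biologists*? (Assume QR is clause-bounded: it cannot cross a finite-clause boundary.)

*each essay* sits inside the finite complement clause *that the professor read each essay*.
Finite CP is the ceiling for QR here, by assumption.
So the wide-scope reading for *each essay* is blocked.

No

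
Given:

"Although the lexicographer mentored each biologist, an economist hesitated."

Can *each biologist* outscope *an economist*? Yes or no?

No

Structurally, *each biologist* is inside the adjunct clause *although the lexicographer mentored each biologist*.
The adjunct-island constraint bars QR out of an adverbial clause.
*each biologist* is confined to the island and cannot take scope over *an economist*.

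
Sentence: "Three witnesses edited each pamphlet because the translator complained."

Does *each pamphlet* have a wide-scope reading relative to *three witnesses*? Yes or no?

Yes

*each pamphlet* is a matrix argument; the adjunct is an island but the target quantifier is outside it.
Ordinary QR to a clause-peripheral position gives the wide-scope LF for the lower DP.
The sentence is scopally ambiguous between *three witnesses* > *each pamphlet* and *each pamphlet* > *three witnesses*.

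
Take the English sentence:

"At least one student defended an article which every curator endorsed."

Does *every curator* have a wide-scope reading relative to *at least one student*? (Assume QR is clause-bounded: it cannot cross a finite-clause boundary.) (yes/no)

*every curator* sits inside the relative clause *which every curator endorsed* modifying *an article*.
The relative clause forms an island for QR, so the quantifier is confined to the head noun's restrictor.
Hence only narrow scope for *every curator* (under *at least one student*) survives.

No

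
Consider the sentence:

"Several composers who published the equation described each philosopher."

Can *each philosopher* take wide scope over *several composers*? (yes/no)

Although the sentence contains a relative clause (*who published the equation*), *each philosopher* is outside it, in the matrix VP.
With no island boundary between them, the object can take inverse scope over the subject via ordinary QR within the clause.

Yes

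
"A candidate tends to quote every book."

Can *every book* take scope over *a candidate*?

Yes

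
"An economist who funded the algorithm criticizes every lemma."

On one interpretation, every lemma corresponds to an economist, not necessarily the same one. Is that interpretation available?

Yes

That reading corresponds to *every lemma* > *an economist*.
The relative clause *who funded the algorithm* modifies *an economist*, but *every lemma* is not inside that relative clause — it is an argument of the matrix verb.
No island intervenes, so both surface and inverse scope are derivable.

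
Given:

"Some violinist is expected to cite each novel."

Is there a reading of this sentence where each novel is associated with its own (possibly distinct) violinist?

That reading corresponds to *each novel* > *some violinist*.
*each novel* is inside a raising infinitive, which is transparent to QR (no CP barrier), so it behaves as a matrix argument.
Clause-internal QR can adjoin the lower DP above the subject, yielding the inverse reading.
Both orderings are possible: *some violinist* > *each novel* and *each novel* > *some violinist*.

Yes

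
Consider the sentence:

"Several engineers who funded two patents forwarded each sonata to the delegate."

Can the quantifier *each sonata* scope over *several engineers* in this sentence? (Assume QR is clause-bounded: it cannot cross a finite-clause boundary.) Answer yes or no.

*each sonata* sits in the matrix clause, not in the relative clause on *several engineers*.
With no island boundary between them, the object can take inverse scope over the subject via ordinary QR within the clause.

Yes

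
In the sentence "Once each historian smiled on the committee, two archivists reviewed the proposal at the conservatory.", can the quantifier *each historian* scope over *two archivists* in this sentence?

No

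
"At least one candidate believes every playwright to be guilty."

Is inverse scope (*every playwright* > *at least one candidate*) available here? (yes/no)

*every playwright* is an ECM subject; ECM complements are not islands, and the embedded quantifier may take matrix scope.
With no island boundary between them, the object can take inverse scope over the subject via ordinary QR within the clause.

Yes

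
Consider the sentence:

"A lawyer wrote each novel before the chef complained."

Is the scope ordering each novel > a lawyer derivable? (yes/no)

Yes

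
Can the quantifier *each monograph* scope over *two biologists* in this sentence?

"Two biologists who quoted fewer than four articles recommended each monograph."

The RC *who quoted fewer than four articles* is an island, but *each monograph* is not inside it — it is the matrix object, a clausemate of *two biologists*.
No island intervenes, so both surface and inverse scope are derivable.
Both orderings are possible: *two biologists* > *each monograph* and *each monograph* > *two biologists*.

Yes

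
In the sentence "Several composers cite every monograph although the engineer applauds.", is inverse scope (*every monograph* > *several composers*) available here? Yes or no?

The adjunct clause does not contain *every monograph*, which is the matrix object.
QR within a single clause is free, so the lower quantifier may take scope over the higher one.

Yes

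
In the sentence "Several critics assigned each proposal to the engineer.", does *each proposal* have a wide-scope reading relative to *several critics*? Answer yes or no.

Yes

Both DPs are arguments of the same predicate; there is no clause or island boundary between them.
Clause-internal QR can adjoin the lower DP above the subject, yielding the inverse reading.
The sentence is scopally ambiguous between *several critics* > *each proposal* and *each proposal* > *several critics*.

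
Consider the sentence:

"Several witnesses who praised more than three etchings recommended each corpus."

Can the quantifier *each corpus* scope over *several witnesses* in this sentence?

Yes

The RC *who praised more than three etchings* is an island, but *each corpus* is not inside it — it is the matrix object, a clausemate of *several witnesses*.
Since no island is crossed, the inverse ordering is licensed alongside surface scope.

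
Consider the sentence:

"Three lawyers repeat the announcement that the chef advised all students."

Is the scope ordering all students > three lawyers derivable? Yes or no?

No

The target quantifier *all students* is part of the complex NP *the announcement that the chef advised all students*.
Noun-complement clauses are scope islands (the Complex NP Constraint): a quantifier inside one cannot scope into the matrix.
*all students* > *three lawyers* would require crossing that boundary, which is illicit.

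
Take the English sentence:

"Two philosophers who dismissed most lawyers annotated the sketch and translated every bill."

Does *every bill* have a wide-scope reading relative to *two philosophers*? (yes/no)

No

*every bill* is embedded in one conjunct of the coordinate structure (*translated every bill*).
Asymmetric QR out of one conjunct violates the Coordinate Structure Constraint.
So the wide-scope reading for *every bill* is blocked.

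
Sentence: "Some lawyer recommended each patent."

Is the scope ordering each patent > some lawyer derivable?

Yes

Both DPs are arguments of the same predicate; there is no clause or island boundary between them.
QR within a single clause is free, so the lower quantifier may take scope over the higher one.
The sentence is scopally ambiguous between *some lawyer* > *each patent* and *each patent* > *some lawyer*.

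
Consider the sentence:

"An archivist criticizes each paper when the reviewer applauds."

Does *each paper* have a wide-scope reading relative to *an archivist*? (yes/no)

Yes

Although there is an adjunct clause, *each paper* is in the main clause, not inside the adjunct.
Ordinary QR to a clause-peripheral position gives the wide-scope LF for the lower DP.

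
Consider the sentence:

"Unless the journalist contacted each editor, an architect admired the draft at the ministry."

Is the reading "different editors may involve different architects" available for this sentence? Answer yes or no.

The described interpretation is the *each editor* > *an architect* scoping.
Structurally, *each editor* is inside the adjunct clause *unless the journalist contacted each editor*.
Adjunct clauses are scope islands: a quantifier inside an adjunct cannot raise into the matrix clause.
*each editor* is confined to the island and cannot take scope over *an architect*.

No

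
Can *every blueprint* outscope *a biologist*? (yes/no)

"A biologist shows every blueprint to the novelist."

Yes

Both DPs are arguments of the same predicate; there is no clause or island boundary between them.
Since no island is crossed, the inverse ordering is licensed alongside surface scope.
Both orderings are possible: *a biologist* > *every blueprint* and *every blueprint* > *a biologist*.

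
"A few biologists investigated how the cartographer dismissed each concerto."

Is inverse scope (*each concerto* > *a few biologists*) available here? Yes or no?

No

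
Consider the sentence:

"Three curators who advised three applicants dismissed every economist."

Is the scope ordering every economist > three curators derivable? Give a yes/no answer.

Yes

Although the sentence contains a relative clause (*who advised three applicants*), *every economist* is outside it, in the matrix VP.
Clause-internal QR can adjoin the lower DP above the subject, yielding the inverse reading.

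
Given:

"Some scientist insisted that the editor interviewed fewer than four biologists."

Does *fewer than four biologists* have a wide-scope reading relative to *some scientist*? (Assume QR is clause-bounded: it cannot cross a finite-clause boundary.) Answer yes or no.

The DP *fewer than four biologists* is contained in the finite complement clause *that the editor interviewed fewer than four biologists*.
Under clause-bounded QR, a quantifier in an embedded finite clause cannot raise into the matrix clause.
So *fewer than four biologists* cannot raise to a position above *some scientist*.
(Only the surface reading survives: one fixed scientist with respect to all the relevant biologists.)

No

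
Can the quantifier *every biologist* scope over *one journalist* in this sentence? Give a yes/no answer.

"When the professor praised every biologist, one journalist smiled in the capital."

No

The target quantifier *every biologist* is part of the adjunct clause *when the professor praised every biologist*.
Since the clause is an adjunct (not a complement), the Adjunct Condition blocks QR across its edge.
*every biologist* is confined to the island and cannot take scope over *one journalist*.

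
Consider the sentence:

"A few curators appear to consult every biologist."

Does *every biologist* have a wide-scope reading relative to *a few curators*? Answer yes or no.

Yes

*every biologist* is the object of the infinitival complement of a raising predicate; raising infinitives are transparent for QR, so the two DPs are in effect clausemates.
Clause-internal QR can adjoin the lower DP above the subject, yielding the inverse reading.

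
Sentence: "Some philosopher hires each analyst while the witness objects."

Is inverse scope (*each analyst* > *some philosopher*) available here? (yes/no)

Neither queried DP is inside the adjunct, so the adjunct-island constraint does not apply.
No island intervenes, so both surface and inverse scope are derivable.

Yes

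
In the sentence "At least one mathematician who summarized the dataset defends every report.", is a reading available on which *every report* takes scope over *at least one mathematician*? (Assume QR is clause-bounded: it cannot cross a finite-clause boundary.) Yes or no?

The RC *who summarized the dataset* is an island, but *every report* is not inside it — it is the matrix object, a clausemate of *at least one mathematician*.
No island intervenes, so both surface and inverse scope are derivable.
Both orderings are possible: *at least one mathematician* > *every report* and *every report* > *at least one mathematician*.

Yes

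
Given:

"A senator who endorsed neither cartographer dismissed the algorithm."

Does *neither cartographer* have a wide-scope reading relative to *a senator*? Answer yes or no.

*neither cartographer* is embedded in the relative clause *who endorsed neither cartographer*.
QR out of a relative clause is ruled out by the relative-clause island constraint.
There is no licit LF on which *neither cartographer* c-commands *a senator*.
(Only the surface reading survives: one fixed senator with respect to all the relevant cartographers.)

No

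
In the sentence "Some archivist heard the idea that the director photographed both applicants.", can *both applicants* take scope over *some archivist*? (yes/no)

*both applicants* occurs within the complex NP *the idea that the director photographed both applicants*.
Since the clause is the complement of a nominal head, the CNPC blocks scope extraction.
So *both applicants* cannot raise to a position above *some archivist*.

No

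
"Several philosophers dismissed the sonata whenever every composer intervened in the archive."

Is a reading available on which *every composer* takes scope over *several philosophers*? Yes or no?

The target quantifier *every composer* is part of the adjunct clause *whenever every composer intervened in the archive*.
Adjunct clauses are scope islands: a quantifier inside an adjunct cannot raise into the matrix clause.
So *every composer* cannot raise to a position above *several philosophers*.

No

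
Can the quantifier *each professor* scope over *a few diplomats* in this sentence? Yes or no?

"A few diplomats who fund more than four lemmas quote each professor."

*each professor* sits in the matrix clause, not in the relative clause on *a few diplomats*.
Nothing blocks QR of the lower DP to a position above the higher one, so inverse scope is available.

Yes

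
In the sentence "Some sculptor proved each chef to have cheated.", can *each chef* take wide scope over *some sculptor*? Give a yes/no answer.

*each chef* is the subject of an ECM infinitive — the infinitival complement of an ECM verb is not a scope island, so *each chef* can raise into the matrix clause.
Clause-internal QR can adjoin the lower DP above the subject, yielding the inverse reading.

Yes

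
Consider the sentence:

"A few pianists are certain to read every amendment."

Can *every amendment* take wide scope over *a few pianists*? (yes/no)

Raising constructions are monoclausal for scope purposes; *every amendment* is not separated from *a few pianists* by any island.
Clause-internal QR can adjoin the lower DP above the subject, yielding the inverse reading.
Both orderings are possible: *a few pianists* > *every amendment* and *every amendment* > *a few pianists*.

Yes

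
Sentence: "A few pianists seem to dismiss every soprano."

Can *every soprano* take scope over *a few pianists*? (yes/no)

Yes

Raising constructions are monoclausal for scope purposes; *every soprano* is not separated from *a few pianists* by any island.
Nothing blocks QR of the lower DP to a position above the higher one, so inverse scope is available.
Both orderings are possible: *a few pianists* > *every soprano* and *every soprano* > *a few pianists*.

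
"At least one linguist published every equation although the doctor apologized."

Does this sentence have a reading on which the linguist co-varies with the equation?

Yes

This is the *every equation* > *at least one linguist* reading.
*every equation* is a matrix argument; the adjunct is an island but the target quantifier is outside it.
QR within a single clause is free, so the lower quantifier may take scope over the higher one.
Both orderings are possible: *at least one linguist* > *every equation* and *every equation* > *at least one linguist*.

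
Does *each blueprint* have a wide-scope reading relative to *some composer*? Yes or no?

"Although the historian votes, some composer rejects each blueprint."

Yes

Neither queried DP is inside the adjunct, so the adjunct-island constraint does not apply.
No island intervenes, so both surface and inverse scope are derivable.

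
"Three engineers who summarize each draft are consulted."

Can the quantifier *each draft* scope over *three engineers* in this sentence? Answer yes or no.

No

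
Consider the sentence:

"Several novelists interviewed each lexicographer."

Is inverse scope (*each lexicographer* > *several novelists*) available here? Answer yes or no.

Yes

Both DPs are arguments of the same predicate; there is no clause or island boundary between them.
QR within a single clause is free, so the lower quantifier may take scope over the higher one.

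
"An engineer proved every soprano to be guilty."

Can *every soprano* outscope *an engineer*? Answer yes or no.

*every soprano* is the subject of an ECM infinitive — the infinitival complement of an ECM verb is not a scope island, so *every soprano* can raise into the matrix clause.
Nothing blocks QR of the lower DP to a position above the higher one, so inverse scope is available.
So *every soprano* > *an engineer* is among the available readings.

Yes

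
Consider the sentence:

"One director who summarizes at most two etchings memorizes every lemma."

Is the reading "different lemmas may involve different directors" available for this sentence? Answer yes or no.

Yes

The described interpretation is the *every lemma* > *one director* scoping.
The relative clause *who summarizes at most two etchings* modifies *one director*, but *every lemma* is not inside that relative clause — it is an argument of the matrix verb.
No island intervenes, so both surface and inverse scope are derivable.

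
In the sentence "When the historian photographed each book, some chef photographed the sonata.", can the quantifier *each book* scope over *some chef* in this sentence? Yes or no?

No

The target quantifier *each book* is part of the adjunct clause *when the historian photographed each book*.
Adverbial clauses are not L-marked, so they are barriers for QR — the quantifier cannot escape the adjunct.
So *each book* cannot raise to a position above *some chef*.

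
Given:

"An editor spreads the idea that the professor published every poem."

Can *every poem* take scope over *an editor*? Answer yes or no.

No

The target quantifier *every poem* is part of the complex NP *the idea that the professor published every poem*.
Noun-complement clauses are scope islands (the Complex NP Constraint): a quantifier inside one cannot scope into the matrix.
So the wide-scope reading for *every poem* is blocked.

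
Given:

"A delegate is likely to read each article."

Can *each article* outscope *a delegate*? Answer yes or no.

*each article* is the object of the infinitival complement of a raising predicate; raising infinitives are transparent for QR, so the two DPs are in effect clausemates.
Since no island is crossed, the inverse ordering is licensed alongside surface scope.

Yes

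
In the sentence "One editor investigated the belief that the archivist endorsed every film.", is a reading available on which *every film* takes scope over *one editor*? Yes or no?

No

*every film* sits inside the complex NP *the belief that the archivist endorsed every film*.
Since the clause is the complement of a nominal head, the CNPC blocks scope extraction.
So *every film* cannot raise to a position above *one editor*.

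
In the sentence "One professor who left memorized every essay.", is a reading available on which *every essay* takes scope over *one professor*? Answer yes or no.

Yes

The relative clause *who left* modifies *one professor*, but *every essay* is not inside that relative clause — it is an argument of the matrix verb.
Ordinary QR to a clause-peripheral position gives the wide-scope LF for the lower DP.
Both orderings are possible: *one professor* > *every essay* and *every essay* > *one professor*.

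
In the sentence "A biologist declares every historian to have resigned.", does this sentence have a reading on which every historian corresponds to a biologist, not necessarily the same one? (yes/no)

Yes

This is the *every historian* > *a biologist* reading.
*every historian* is the subject of an ECM infinitive — the infinitival complement of an ECM verb is not a scope island, so *every historian* can raise into the matrix clause.
Clause-internal QR can adjoin the lower DP above the subject, yielding the inverse reading.
Both orderings are possible: *a biologist* > *every historian* and *every historian* > *a biologist*.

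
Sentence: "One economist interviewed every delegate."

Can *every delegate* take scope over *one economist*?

Yes

*every delegate* and *one economist* are in the same minimal clause.
Clause-internal QR can adjoin the lower DP above the subject, yielding the inverse reading.
Both orderings are possible: *one economist* > *every delegate* and *every delegate* > *one economist*.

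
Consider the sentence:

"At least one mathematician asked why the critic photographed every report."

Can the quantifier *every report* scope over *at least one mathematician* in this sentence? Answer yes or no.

No

*every report* is embedded in the embedded question *why the critic photographed every report*.
An indirect question is a wh-island; the filled [Spec,CP] blocks QR across the CP edge.
Hence only narrow scope for *every report* (under *at least one mathematician*) survives.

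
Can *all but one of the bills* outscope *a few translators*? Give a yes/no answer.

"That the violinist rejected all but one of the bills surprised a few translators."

*all but one of the bills* is embedded in the sentential subject *that the violinist rejected all but one of the bills*.
Clausal subjects are scope islands; QR from inside the subject into the matrix is barred.
So *all but one of the bills* cannot raise to a position above *a few translators*.

No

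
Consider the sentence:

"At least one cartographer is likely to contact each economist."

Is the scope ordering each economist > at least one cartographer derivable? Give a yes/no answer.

Yes

*each economist* is inside a raising infinitive, which is transparent to QR (no CP barrier), so it behaves as a matrix argument.
QR within a single clause is free, so the lower quantifier may take scope over the higher one.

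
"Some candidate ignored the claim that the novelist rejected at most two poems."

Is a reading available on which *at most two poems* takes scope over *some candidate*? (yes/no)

No

The DP *at most two poems* is contained in the complex NP *the claim that the novelist rejected at most two poems*.
The complex NP is opaque for QR — the quantifier is frozen inside the noun's complement.
There is no licit LF on which *at most two poems* c-commands *some candidate*.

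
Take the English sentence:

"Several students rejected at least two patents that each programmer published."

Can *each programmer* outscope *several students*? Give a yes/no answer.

No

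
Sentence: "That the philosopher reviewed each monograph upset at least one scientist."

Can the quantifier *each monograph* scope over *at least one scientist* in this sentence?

No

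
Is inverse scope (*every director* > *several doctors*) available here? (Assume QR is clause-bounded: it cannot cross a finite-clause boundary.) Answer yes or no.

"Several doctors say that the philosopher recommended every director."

No

The target quantifier *every director* is part of the finite complement clause *that the philosopher recommended every director*.
Under clause-bounded QR, a quantifier in an embedded finite clause cannot raise into the matrix clause.
So the wide-scope reading for *every director* is blocked.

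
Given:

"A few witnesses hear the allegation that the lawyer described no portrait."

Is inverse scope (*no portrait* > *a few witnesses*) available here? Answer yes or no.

Structurally, *no portrait* is inside the complex NP *the allegation that the lawyer described no portrait*.
Since the clause is the complement of a nominal head, the CNPC blocks scope extraction.
So the wide-scope reading for *no portrait* is blocked.

No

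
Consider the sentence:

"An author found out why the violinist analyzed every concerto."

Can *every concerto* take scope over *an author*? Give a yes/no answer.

No

Structurally, *every concerto* is inside the embedded question *why the violinist analyzed every concerto*.
Embedded wh-clauses are opaque for QR, so the quantifier stays inside the question.
There is no licit LF on which *every concerto* c-commands *an author*.
(Only the surface reading survives: one fixed author with respect to all the relevant concertos.)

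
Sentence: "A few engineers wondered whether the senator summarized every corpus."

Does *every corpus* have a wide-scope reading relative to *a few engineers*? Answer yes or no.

The target quantifier *every corpus* is part of the embedded question *whether the senator summarized every corpus*.
Embedded wh-clauses are opaque for QR, so the quantifier stays inside the question.
There is no licit LF on which *every corpus* c-commands *a few engineers*.

No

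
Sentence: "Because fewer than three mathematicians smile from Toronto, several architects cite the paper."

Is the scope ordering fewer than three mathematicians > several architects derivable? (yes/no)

No

Structurally, *fewer than three mathematicians* is inside the adjunct clause *because fewer than three mathematicians smile from Toronto*.
Since the clause is an adjunct (not a complement), the Adjunct Condition blocks QR across its edge.
So the wide-scope reading for *fewer than three mathematicians* is blocked.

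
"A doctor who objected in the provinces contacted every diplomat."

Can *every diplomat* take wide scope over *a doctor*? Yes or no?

Yes

*every diplomat* sits in the matrix clause, not in the relative clause on *a doctor*.
QR within a single clause is free, so the lower quantifier may take scope over the higher one.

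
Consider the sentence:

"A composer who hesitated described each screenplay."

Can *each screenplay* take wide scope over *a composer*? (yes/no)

Yes

*each screenplay* is a matrix argument; only *a composer* is modified by the relative clause *who hesitated*, so the RC island is irrelevant to the target quantifier.
QR within a single clause is free, so the lower quantifier may take scope over the higher one.
The sentence is scopally ambiguous between *a composer* > *each screenplay* and *each screenplay* > *a composer*.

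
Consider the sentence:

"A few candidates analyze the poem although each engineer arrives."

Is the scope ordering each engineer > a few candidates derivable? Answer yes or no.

No

The target quantifier *each engineer* is part of the adjunct clause *although each engineer arrives*.
Adjuncts are opaque for quantifier raising; a quantifier in an adjunct stays inside it.
The inverse ordering *each engineer* > *a few candidates* is therefore underivable.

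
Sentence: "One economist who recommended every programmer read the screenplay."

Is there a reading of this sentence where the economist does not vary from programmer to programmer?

Yes

This is the *one economist* > *every programmer* reading.
Surface scope (*one economist* > *every programmer*) is always derivable; islands only block QR, not in-situ interpretation.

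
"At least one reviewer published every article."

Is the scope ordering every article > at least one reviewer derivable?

Both DPs are arguments of the same predicate; there is no clause or island boundary between them.
Clause-internal QR can adjoin the lower DP above the subject, yielding the inverse reading.
Both orderings are possible: *at least one reviewer* > *every article* and *every article* > *at least one reviewer*.

Yes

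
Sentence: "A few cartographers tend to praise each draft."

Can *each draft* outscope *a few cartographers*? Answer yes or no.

*each draft* is inside a raising infinitive, which is transparent to QR (no CP barrier), so it behaves as a matrix argument.
QR within a single clause is free, so the lower quantifier may take scope over the higher one.
The sentence is scopally ambiguous between *a few cartographers* > *each draft* and *each draft* > *a few cartographers*.

Yes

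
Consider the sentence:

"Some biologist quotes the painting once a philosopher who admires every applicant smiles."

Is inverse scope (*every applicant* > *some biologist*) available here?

No

*every applicant* occurs within the relative clause *who admires every applicant*, which is itself inside the adjunct *once a philosopher who admires every applicant smiles*.
Two island boundaries intervene — the relative clause and the adjunct. Either alone would block QR.
The inverse ordering *every applicant* > *some biologist* is therefore underivable.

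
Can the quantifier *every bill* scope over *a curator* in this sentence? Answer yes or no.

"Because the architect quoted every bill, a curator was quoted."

No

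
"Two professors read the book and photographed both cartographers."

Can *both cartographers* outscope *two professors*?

No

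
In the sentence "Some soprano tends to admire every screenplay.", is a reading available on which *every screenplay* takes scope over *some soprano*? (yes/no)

Yes

Infinitival complements of raising predicates do not block QR; *every screenplay* and *some soprano* are effectively clausemates.
No island intervenes, so both surface and inverse scope are derivable.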